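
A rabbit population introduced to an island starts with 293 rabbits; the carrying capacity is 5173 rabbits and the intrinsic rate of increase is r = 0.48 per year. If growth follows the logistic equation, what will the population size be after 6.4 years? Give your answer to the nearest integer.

2920 rabbits

A = (K − N₀)/N₀ = (5173 − 293)/293 = 16.655.
N(t) = K/(1 + A·e^(−rt)) = 5173/(1 + 16.655×e^(−0.48×6.4)).
e^(−3.072) = 0.046328; denominator = 1 + 16.655×0.046328 = 1.7716.
N = 5173/1.7716 = 2919.94.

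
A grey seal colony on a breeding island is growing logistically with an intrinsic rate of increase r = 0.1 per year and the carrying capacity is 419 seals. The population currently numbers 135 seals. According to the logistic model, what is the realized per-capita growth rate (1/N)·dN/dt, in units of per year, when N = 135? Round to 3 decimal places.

(1/N)·dN/dt = r(1 − N/K) = 0.1 × (1 − 135/419).
= 0.1 × 0.6778 = 0.06778.

0.068 per year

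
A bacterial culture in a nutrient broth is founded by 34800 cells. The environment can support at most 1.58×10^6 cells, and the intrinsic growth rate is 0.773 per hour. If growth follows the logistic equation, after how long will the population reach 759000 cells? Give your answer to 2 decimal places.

A = (K − N₀)/N₀ = (1.58×10^6 − 34800)/34800 = 44.402.
Solve 1.58×10^6/(1 + 44.402·e^(−0.773t)) = 759000: 1 + 44.402·e^(−0.773t) = 2.0817, so e^(−0.773t) = 0.024361.
−0.773·t = ln(0.024361) = -3.7148, so t = 3.7148/0.773 = 4.8057.

4.81 hours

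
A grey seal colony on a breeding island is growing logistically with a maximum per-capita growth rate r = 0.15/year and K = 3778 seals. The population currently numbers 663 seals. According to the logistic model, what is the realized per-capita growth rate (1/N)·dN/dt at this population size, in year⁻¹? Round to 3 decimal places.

0.124 per year

(1/N)·dN/dt = r(1 − N/K) = 0.15 × (1 − 663/3778).
= 0.15 × 0.82451 = 0.12368.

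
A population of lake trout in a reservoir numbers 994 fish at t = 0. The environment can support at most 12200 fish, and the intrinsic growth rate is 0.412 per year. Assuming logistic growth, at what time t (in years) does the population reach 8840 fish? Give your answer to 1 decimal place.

8.2 years

A = (K − N₀)/N₀ = (12200 − 994)/994 = 11.274.
Solve 12200/(1 + 11.274·e^(−0.412t)) = 8840: 1 + 11.274·e^(−0.412t) = 1.3801, so e^(−0.412t) = 0.033715.
−0.412·t = ln(0.033715) = -3.3898, so t = 3.3898/0.412 = 8.2277.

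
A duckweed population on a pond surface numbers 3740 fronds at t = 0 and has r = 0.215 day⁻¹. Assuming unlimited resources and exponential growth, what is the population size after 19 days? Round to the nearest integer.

N(t) = N₀·e^(rt) = 3740 × e^(0.215×19) = 3740 × e^4.085.
e^4.085 ≈ 59.442, so N ≈ 3740 × 59.442 = 222313.

222313 fronds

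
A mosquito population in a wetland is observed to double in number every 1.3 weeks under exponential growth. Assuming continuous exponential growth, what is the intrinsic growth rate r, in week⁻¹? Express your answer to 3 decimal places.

r = ln(2)/t_d = 0.6931/1.3 = 0.53319.

0.533 per week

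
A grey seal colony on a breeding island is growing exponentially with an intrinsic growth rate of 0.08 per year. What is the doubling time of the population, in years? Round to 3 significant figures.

Doubling time t_d = ln(2)/r = 0.6931/0.08 = 8.6643.

8.66 years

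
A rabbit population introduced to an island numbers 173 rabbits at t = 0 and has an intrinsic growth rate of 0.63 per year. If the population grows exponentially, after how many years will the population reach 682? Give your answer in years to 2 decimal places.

Set N₀·e^(rt) = 682: e^(0.63·t) = 682/173 = 3.9422.
0.63·t = ln(3.9422) = 1.3717, so t = 1.3717/0.63 = 2.1774.

2.18 years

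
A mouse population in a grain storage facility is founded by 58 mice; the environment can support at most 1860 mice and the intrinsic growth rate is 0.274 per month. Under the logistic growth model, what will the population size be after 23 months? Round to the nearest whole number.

A = (K − N₀)/N₀ = (1860 − 58)/58 = 31.069.
N(t) = K/(1 + A·e^(−rt)) = 1860/(1 + 31.069×e^(−0.274×23)).
e^(−6.302) = 0.0018326; denominator = 1 + 31.069×0.0018326 = 1.0569.
N = 1860/1.0569 = 1759.8.

1760 mice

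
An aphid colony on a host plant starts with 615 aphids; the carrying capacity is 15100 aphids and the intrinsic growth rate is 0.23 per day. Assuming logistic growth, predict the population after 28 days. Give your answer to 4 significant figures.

A = (K − N₀)/N₀ = (15100 − 615)/615 = 23.553.
N(t) = K/(1 + A·e^(−rt)) = 15100/(1 + 23.553×e^(−0.23×28)).
e^(−6.44) = 0.0015964; denominator = 1 + 23.553×0.0015964 = 1.0376.
N = 15100/1.0376 = 14552.8.

14550 aphids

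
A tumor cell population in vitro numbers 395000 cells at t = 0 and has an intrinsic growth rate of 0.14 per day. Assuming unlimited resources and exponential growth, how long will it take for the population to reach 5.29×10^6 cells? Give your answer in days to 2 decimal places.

18.53 days

Set N₀·e^(rt) = 5.29×10^6: e^(0.14·t) = 5.29×10^6/395000 = 13.392.
0.14·t = ln(13.392) = 2.5947, so t = 2.5947/0.14 = 18.533.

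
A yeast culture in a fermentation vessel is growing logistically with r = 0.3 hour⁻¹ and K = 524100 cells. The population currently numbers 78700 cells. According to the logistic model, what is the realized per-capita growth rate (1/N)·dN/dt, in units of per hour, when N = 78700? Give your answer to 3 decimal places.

0.255 per hour

(1/N)·dN/dt = r(1 − N/K) = 0.3 × (1 − 78700/524100).
= 0.3 × 0.84984 = 0.25495.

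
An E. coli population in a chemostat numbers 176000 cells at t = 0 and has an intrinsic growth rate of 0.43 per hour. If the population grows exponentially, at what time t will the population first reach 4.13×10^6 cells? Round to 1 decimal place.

7.3 hours

Set N₀·e^(rt) = 4.13×10^6: e^(0.43·t) = 4.13×10^6/176000 = 23.466.
0.43·t = ln(23.466) = 3.1555, so t = 3.1555/0.43 = 7.3385.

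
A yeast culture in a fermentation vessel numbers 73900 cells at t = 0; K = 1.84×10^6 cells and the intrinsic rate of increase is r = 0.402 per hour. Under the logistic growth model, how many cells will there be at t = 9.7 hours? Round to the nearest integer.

A = (K − N₀)/N₀ = (1.84×10^6 − 73900)/73900 = 23.899.
N(t) = K/(1 + A·e^(−rt)) = 1.84×10^6/(1 + 23.899×e^(−0.402×9.7)).
e^(−3.899) = 0.020254; denominator = 1 + 23.899×0.020254 = 1.484.
N = 1.84×10^6/1.484 = 1.239857×10^6.

1239857 cells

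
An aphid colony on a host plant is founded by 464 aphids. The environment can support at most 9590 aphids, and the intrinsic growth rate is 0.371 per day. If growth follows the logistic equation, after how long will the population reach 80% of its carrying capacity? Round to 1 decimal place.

11.8 days

A = (K − N₀)/N₀ = (9590 − 464)/464 = 19.668.
Solve 9590/(1 + 19.668·e^(−0.371t)) = 7672: 1 + 19.668·e^(−0.371t) = 1.25, so e^(−0.371t) = 0.0127109.
−0.371·t = ln(0.0127109) = -4.3653, so t = 4.3653/0.371 = 11.766.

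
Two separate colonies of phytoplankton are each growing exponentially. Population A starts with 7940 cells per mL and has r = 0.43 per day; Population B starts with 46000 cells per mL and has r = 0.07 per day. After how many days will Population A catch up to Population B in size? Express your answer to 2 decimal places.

4.88 days

Set 7940·e^(0.43t) = 46000·e^(0.07t).
e^((0.43 − 0.07)t) = 46000/7940 → e^(0.36·t) = 5.7935.
0.36·t = ln(5.7935) = 1.7567, so t = 1.7567/0.36 = 4.8798.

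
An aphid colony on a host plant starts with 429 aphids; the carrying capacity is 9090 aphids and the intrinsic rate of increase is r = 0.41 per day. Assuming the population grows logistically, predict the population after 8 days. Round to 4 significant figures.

A = (K − N₀)/N₀ = (9090 − 429)/429 = 20.189.
N(t) = K/(1 + A·e^(−rt)) = 9090/(1 + 20.189×e^(−0.41×8)).
e^(−3.28) = 0.037628; denominator = 1 + 20.189×0.037628 = 1.7597.
N = 9090/1.7597 = 5165.74.

5166 aphids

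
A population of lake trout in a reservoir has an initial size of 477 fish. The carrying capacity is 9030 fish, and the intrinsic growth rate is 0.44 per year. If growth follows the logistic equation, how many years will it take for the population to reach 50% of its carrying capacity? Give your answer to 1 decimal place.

A = (K − N₀)/N₀ = (9030 − 477)/477 = 17.931.
Solve 9030/(1 + 17.931·e^(−0.44t)) = 4515: 1 + 17.931·e^(−0.44t) = 2, so e^(−0.44t) = 0.0557699.
−0.44·t = ln(0.0557699) = -2.8865, so t = 2.8865/0.44 = 6.5603.

6.6 years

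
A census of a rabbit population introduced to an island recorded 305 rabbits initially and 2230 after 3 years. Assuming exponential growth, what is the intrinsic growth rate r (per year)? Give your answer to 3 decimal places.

From N(t) = N₀·e^(rt): e^(r·3) = 2230/305 = 7.3115.
r·3 = ln(7.3115) = 1.9894, so r = 1.9894/3 = 0.66315.

0.663 per year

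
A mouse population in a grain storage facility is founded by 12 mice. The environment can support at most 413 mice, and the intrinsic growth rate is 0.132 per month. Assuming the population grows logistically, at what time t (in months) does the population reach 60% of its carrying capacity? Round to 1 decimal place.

29.7 months

A = (K − N₀)/N₀ = (413 − 12)/12 = 33.417.
Solve 413/(1 + 33.417·e^(−0.132t)) = 247.8: 1 + 33.417·e^(−0.132t) = 1.6667, so e^(−0.132t) = 0.0199501.
−0.132·t = ln(0.0199501) = -3.9145, so t = 3.9145/0.132 = 29.655.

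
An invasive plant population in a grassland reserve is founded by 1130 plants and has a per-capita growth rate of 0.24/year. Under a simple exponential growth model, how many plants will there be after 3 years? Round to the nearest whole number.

N(t) = N₀·e^(rt) = 1130 × e^(0.24×3) = 1130 × e^0.72.
e^0.72 ≈ 2.0544, so N ≈ 1130 × 2.0544 = 2321.51.

2322 plants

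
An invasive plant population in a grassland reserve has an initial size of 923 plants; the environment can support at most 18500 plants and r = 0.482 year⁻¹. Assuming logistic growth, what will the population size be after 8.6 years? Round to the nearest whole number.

A = (K − N₀)/N₀ = (18500 − 923)/923 = 19.043.
N(t) = K/(1 + A·e^(−rt)) = 18500/(1 + 19.043×e^(−0.482×8.6)).
e^(−4.145) = 0.01584; denominator = 1 + 19.043×0.01584 = 1.3017.
N = 18500/1.3017 = 14212.7.

14213 plants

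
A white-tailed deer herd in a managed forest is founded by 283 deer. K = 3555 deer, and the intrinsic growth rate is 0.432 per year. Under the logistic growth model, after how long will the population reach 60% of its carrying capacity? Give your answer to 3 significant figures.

A = (K − N₀)/N₀ = (3555 − 283)/283 = 11.562.
Solve 3555/(1 + 11.562·e^(−0.432t)) = 2133: 1 + 11.562·e^(−0.432t) = 1.6667, so e^(−0.432t) = 0.057661.
−0.432·t = ln(0.057661) = -2.8532, so t = 2.8532/0.432 = 6.6046.

6.60 years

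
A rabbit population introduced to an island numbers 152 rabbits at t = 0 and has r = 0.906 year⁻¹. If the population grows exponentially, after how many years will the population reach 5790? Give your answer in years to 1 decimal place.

4.0 years

Set N₀·e^(rt) = 5790: e^(0.906·t) = 5790/152 = 38.092.
0.906·t = ln(38.092) = 3.64, so t = 3.64/0.906 = 4.0177.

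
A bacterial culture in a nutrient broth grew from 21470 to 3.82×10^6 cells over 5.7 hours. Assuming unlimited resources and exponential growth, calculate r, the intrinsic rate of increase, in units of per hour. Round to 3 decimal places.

From N(t) = N₀·e^(rt): e^(r·5.7) = 3.82×10^6/21470 = 177.92.
r·5.7 = ln(177.92) = 5.1813, so r = 5.1813/5.7 = 0.90901.

0.909 per hour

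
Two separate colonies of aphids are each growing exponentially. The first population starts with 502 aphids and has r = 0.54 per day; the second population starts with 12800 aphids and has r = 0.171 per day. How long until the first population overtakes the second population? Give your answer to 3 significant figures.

8.78 days

Set 502·e^(0.54t) = 12800·e^(0.171t).
e^((0.54 − 0.171)t) = 12800/502 → e^(0.369·t) = 25.498.
0.369·t = ln(25.498) = 3.2386, so t = 3.2386/0.369 = 8.7767.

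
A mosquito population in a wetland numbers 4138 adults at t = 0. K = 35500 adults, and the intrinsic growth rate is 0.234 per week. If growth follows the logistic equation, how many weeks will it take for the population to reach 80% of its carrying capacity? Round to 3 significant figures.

A = (K − N₀)/N₀ = (35500 − 4138)/4138 = 7.579.
Solve 35500/(1 + 7.579·e^(−0.234t)) = 28400: 1 + 7.579·e^(−0.234t) = 1.25, so e^(−0.234t) = 0.0329858.
−0.234·t = ln(0.0329858) = -3.4117, so t = 3.4117/0.234 = 14.58.

14.6 weeks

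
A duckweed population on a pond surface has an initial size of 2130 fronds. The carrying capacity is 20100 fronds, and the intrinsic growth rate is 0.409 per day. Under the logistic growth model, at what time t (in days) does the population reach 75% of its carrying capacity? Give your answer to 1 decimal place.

A = (K − N₀)/N₀ = (20100 − 2130)/2130 = 8.4366.
Solve 20100/(1 + 8.4366·e^(−0.409t)) = 15075: 1 + 8.4366·e^(−0.409t) = 1.3333, so e^(−0.409t) = 0.0395103.
−0.409·t = ln(0.0395103) = -3.2312, so t = 3.2312/0.409 = 7.9002.

7.9 days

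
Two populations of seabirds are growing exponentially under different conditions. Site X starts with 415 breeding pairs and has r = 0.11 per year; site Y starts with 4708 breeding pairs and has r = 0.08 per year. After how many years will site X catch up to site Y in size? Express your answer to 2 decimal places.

Set 415·e^(0.11t) = 4708·e^(0.08t).
e^((0.11 − 0.08)t) = 4708/415 → e^(0.03·t) = 11.345.
0.03·t = ln(11.345) = 2.4287, so t = 2.4287/0.03 = 80.958.

80.96 years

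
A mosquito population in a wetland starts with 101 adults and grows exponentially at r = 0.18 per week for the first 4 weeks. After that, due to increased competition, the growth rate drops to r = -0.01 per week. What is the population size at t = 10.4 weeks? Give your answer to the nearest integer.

195 adults

Phase 1: N(4) = 101·e^(0.18×4) = 101·e^0.72 = 207.498.
Phase 2 runs for 10.4 − 4 = 6.4 weeks at r = -0.01.
N(10.4) = 207.498·e^(-0.01×6.4) = 207.498·e^-0.064 = 194.634.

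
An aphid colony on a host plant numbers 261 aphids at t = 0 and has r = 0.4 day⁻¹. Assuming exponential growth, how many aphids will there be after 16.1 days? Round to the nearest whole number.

N(t) = N₀·e^(rt) = 261 × e^(0.4×16.1) = 261 × e^6.44.
e^6.44 ≈ 626.41, so N ≈ 261 × 626.41 = 163492.

163492 aphids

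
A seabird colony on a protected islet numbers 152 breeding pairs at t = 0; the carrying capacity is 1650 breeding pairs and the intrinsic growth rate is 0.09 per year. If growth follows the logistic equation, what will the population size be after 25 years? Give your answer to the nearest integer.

A = (K − N₀)/N₀ = (1650 − 152)/152 = 9.8553.
N(t) = K/(1 + A·e^(−rt)) = 1650/(1 + 9.8553×e^(−0.09×25)).
e^(−2.25) = 0.1054; denominator = 1 + 9.8553×0.1054 = 2.0387.
N = 1650/2.0387 = 809.325.

809 breeding pairs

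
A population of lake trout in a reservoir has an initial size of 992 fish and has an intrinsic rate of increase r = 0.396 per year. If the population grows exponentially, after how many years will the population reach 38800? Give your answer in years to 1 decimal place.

9.3 years

Set N₀·e^(rt) = 38800: e^(0.396·t) = 38800/992 = 39.113.
0.396·t = ln(39.113) = 3.6665, so t = 3.6665/0.396 = 9.2587.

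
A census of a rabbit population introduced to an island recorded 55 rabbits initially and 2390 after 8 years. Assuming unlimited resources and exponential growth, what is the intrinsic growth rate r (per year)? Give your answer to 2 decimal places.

From N(t) = N₀·e^(rt): e^(r·8) = 2390/55 = 43.455.
r·8 = ln(43.455) = 3.7717, so r = 3.7717/8 = 0.47146.

0.47 per year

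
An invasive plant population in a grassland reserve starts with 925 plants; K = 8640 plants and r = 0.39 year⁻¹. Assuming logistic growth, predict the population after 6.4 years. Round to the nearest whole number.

5120 plants

A = (K − N₀)/N₀ = (8640 − 925)/925 = 8.3405.
N(t) = K/(1 + A·e^(−rt)) = 8640/(1 + 8.3405×e^(−0.39×6.4)).
e^(−2.496) = 0.082414; denominator = 1 + 8.3405×0.082414 = 1.6874.
N = 8640/1.6874 = 5120.37.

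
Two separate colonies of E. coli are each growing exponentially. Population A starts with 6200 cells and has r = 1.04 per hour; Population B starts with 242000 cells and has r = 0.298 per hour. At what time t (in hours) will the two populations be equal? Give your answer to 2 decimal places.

4.94 hours

Set 6200·e^(1.04t) = 242000·e^(0.298t).
e^((1.04 − 0.298)t) = 242000/6200 → e^(0.742·t) = 39.032.
0.742·t = ln(39.032) = 3.6644, so t = 3.6644/0.742 = 4.9385.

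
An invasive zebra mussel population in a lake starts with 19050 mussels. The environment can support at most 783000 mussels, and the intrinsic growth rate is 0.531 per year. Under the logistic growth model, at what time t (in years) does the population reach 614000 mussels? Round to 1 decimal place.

9.4 years

A = (K − N₀)/N₀ = (783000 − 19050)/19050 = 40.102.
Solve 783000/(1 + 40.102·e^(−0.531t)) = 614000: 1 + 40.102·e^(−0.531t) = 1.2752, so e^(−0.531t) = 0.00686354.
−0.531·t = ln(0.00686354) = -4.9815, so t = 4.9815/0.531 = 9.3814.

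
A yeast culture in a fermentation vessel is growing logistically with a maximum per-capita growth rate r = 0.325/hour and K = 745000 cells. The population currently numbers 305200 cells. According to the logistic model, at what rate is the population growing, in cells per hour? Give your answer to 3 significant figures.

58600 cells per hour

dN/dt = rN(1 − N/K) = 0.325 × 305200 × (1 − 305200/745000).
1 − 305200/745000 = 0.59034; dN/dt = 0.325 × 305200 × 0.59034 = 58555.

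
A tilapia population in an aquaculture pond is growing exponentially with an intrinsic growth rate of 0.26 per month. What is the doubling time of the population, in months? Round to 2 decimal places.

Doubling time t_d = ln(2)/r = 0.6931/0.26 = 2.666.

2.67 months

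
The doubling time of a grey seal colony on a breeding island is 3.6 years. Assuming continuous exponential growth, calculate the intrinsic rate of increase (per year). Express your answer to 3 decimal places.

r = ln(2)/t_d = 0.6931/3.6 = 0.19254.

0.193 per year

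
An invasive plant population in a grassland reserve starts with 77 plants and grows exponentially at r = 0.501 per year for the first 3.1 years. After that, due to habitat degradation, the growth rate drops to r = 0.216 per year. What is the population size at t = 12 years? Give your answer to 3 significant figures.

2490 plants

Phase 1: N(3.1) = 77·e^(0.501×3.1) = 77·e^1.553 = 363.91.
Phase 2 runs for 12 − 3.1 = 8.9 years at r = 0.216.
N(12) = 363.91·e^(0.216×8.9) = 363.91·e^1.922 = 2488.18.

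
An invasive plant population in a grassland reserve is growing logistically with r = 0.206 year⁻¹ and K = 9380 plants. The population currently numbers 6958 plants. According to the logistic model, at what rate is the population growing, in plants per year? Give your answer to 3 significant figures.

370 plants per year

dN/dt = rN(1 − N/K) = 0.206 × 6958 × (1 − 6958/9380).
1 − 6958/9380 = 0.25821; dN/dt = 0.206 × 6958 × 0.25821 = 370.1.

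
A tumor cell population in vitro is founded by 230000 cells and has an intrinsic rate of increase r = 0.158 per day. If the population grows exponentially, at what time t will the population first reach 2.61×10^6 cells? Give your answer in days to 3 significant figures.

15.4 days

Set N₀·e^(rt) = 2.61×10^6: e^(0.158·t) = 2.61×10^6/230000 = 11.348.
0.158·t = ln(11.348) = 2.429, so t = 2.429/0.158 = 15.374.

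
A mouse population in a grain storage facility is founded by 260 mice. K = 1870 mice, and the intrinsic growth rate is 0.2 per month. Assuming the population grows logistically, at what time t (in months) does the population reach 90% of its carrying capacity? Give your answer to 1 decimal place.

A = (K − N₀)/N₀ = (1870 − 260)/260 = 6.1923.
Solve 1870/(1 + 6.1923·e^(−0.2t)) = 1683: 1 + 6.1923·e^(−0.2t) = 1.1111, so e^(−0.2t) = 0.0179434.
−0.2·t = ln(0.0179434) = -4.0205, so t = 4.0205/0.2 = 20.103.

20.1 months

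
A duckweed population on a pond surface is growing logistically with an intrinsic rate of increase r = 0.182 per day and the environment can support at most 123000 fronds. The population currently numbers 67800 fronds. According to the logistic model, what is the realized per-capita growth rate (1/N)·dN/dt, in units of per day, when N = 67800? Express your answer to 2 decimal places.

0.08 per day

(1/N)·dN/dt = r(1 − N/K) = 0.182 × (1 − 67800/123000).
= 0.182 × 0.44878 = 0.081678.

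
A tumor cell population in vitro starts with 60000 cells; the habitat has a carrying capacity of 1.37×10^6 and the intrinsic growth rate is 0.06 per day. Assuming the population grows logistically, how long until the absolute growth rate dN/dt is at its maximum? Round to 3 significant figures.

Logistic growth is fastest at N = K/2 = 685000.
A = (K − N₀)/N₀ = 21.833. Set K/(1 + A·e^(−rt)) = K/2 → A·e^(−rt) = 1.
e^(−0.06t) = 1/21.833 = 0.0458015, so t = ln(21.833)/0.06 = 3.0834/0.06 = 51.391.

51.4 days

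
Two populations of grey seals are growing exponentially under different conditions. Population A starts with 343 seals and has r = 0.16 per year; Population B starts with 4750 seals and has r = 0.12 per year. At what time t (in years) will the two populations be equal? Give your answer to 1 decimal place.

Set 343·e^(0.16t) = 4750·e^(0.12t).
e^((0.16 − 0.12)t) = 4750/343 → e^(0.04·t) = 13.848.
0.04·t = ln(13.848) = 2.6282, so t = 2.6282/0.04 = 65.704.

65.7 years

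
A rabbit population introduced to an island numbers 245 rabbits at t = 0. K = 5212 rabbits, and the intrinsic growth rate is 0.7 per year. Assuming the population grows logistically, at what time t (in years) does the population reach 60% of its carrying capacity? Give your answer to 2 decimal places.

4.88 years

A = (K − N₀)/N₀ = (5212 − 245)/245 = 20.273.
Solve 5212/(1 + 20.273·e^(−0.7t)) = 3127.2: 1 + 20.273·e^(−0.7t) = 1.6667, so e^(−0.7t) = 0.0328837.
−0.7·t = ln(0.0328837) = -3.4148, so t = 3.4148/0.7 = 4.8783.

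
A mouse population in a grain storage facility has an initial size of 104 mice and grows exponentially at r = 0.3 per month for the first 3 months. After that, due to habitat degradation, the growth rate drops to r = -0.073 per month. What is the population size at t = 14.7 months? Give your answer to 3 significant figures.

109 mice

Phase 1: N(3) = 104·e^(0.3×3) = 104·e^0.9 = 255.799.
Phase 2 runs for 14.7 − 3 = 11.7 months at r = -0.073.
N(14.7) = 255.799·e^(-0.073×11.7) = 255.799·e^-0.8541 = 108.885.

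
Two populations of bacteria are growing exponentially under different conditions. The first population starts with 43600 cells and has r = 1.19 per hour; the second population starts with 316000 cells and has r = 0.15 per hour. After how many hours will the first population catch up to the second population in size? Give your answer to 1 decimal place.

1.9 hours

Set 43600·e^(1.19t) = 316000·e^(0.15t).
e^((1.19 − 0.15)t) = 316000/43600 → e^(1.04·t) = 7.2477.
1.04·t = ln(7.2477) = 1.9807, so t = 1.9807/1.04 = 1.9045.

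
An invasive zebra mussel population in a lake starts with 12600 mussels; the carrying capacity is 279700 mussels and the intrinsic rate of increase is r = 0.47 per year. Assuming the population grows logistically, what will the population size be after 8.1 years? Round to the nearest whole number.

190154 mussels

A = (K − N₀)/N₀ = (279700 − 12600)/12600 = 21.198.
N(t) = K/(1 + A·e^(−rt)) = 279700/(1 + 21.198×e^(−0.47×8.1)).
e^(−3.807) = 0.022215; denominator = 1 + 21.198×0.022215 = 1.4709.
N = 279700/1.4709 = 190154.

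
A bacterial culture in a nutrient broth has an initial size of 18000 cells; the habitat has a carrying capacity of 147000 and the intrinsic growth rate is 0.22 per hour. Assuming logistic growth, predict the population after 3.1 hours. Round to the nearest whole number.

A = (K − N₀)/N₀ = (147000 − 18000)/18000 = 7.1667.
N(t) = K/(1 + A·e^(−rt)) = 147000/(1 + 7.1667×e^(−0.22×3.1)).
e^(−0.682) = 0.5056; denominator = 1 + 7.1667×0.5056 = 4.6235.
N = 147000/4.6235 = 31794.1.

31794 cells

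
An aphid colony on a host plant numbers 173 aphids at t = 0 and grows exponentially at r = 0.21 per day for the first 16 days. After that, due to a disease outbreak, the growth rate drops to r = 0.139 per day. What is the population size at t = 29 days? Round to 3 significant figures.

30300 aphids

Phase 1: N(16) = 173·e^(0.21×16) = 173·e^3.36 = 4980.53.
Phase 2 runs for 29 − 16 = 13 days at r = 0.139.
N(29) = 4980.53·e^(0.139×13) = 4980.53·e^1.807 = 30342.1.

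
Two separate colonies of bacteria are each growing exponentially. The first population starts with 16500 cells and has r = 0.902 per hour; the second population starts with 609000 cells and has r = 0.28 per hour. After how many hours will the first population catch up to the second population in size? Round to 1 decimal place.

5.8 hours

Set 16500·e^(0.902t) = 609000·e^(0.28t).
e^((0.902 − 0.28)t) = 609000/16500 → e^(0.622·t) = 36.909.
0.622·t = ln(36.909) = 3.6085, so t = 3.6085/0.622 = 5.8014.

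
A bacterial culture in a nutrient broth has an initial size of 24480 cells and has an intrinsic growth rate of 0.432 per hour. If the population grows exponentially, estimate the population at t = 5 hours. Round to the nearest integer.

212269 cells

N(t) = N₀·e^(rt) = 24480 × e^(0.432×5) = 24480 × e^2.16.
e^2.16 ≈ 8.6711, so N ≈ 24480 × 8.6711 = 212269.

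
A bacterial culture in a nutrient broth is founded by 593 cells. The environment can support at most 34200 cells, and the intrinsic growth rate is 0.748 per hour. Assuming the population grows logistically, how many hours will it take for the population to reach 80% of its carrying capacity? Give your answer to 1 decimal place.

A = (K − N₀)/N₀ = (34200 − 593)/593 = 56.673.
Solve 34200/(1 + 56.673·e^(−0.748t)) = 27360: 1 + 56.673·e^(−0.748t) = 1.25, so e^(−0.748t) = 0.00441128.
−0.748·t = ln(0.00441128) = -5.4236, so t = 5.4236/0.748 = 7.2508.

7.3 hours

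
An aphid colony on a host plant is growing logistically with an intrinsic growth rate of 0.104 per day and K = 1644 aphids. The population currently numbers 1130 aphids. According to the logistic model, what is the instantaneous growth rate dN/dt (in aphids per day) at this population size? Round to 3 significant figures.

36.7 aphids per day

dN/dt = rN(1 − N/K) = 0.104 × 1130 × (1 − 1130/1644).
1 − 1130/1644 = 0.31265; dN/dt = 0.104 × 1130 × 0.31265 = 36.743.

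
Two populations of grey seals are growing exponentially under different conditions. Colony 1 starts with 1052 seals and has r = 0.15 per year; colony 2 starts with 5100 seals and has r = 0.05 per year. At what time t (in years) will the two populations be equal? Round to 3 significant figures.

Set 1052·e^(0.15t) = 5100·e^(0.05t).
e^((0.15 − 0.05)t) = 5100/1052 → e^(0.1·t) = 4.8479.
0.1·t = ln(4.8479) = 1.5785, so t = 1.5785/0.1 = 15.785.

15.8 years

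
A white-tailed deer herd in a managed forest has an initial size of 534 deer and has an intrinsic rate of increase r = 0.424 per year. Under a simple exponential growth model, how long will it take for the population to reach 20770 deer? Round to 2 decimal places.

Set N₀·e^(rt) = 20770: e^(0.424·t) = 20770/534 = 38.895.
0.424·t = ln(38.895) = 3.6609, so t = 3.6609/0.424 = 8.6341.

8.63 years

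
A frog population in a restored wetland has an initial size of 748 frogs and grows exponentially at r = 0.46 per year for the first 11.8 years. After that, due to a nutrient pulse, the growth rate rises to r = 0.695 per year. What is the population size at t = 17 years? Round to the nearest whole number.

6321095 frogs

Phase 1: N(11.8) = 748·e^(0.46×11.8) = 748·e^5.428 = 170315.
Phase 2 runs for 17 − 11.8 = 5.2 years at r = 0.695.
N(17) = 170315·e^(0.695×5.2) = 170315·e^3.614 = 6.321095×10^6.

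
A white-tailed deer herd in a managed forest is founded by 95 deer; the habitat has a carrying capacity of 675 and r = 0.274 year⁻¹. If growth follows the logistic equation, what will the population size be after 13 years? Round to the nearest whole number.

A = (K − N₀)/N₀ = (675 − 95)/95 = 6.1053.
N(t) = K/(1 + A·e^(−rt)) = 675/(1 + 6.1053×e^(−0.274×13)).
e^(−3.562) = 0.028382; denominator = 1 + 6.1053×0.028382 = 1.1733.
N = 675/1.1733 = 575.31.

575 deer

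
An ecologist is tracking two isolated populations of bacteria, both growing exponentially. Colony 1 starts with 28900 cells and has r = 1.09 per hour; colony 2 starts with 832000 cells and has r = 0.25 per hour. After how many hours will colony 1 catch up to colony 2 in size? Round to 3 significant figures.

Set 28900·e^(1.09t) = 832000·e^(0.25t).
e^((1.09 − 0.25)t) = 832000/28900 → e^(0.84·t) = 28.789.
0.84·t = ln(28.789) = 3.36, so t = 3.36/0.84 = 4.

4.00 hours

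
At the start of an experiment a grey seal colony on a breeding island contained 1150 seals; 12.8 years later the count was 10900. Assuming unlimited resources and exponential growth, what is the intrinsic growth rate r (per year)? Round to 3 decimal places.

From N(t) = N₀·e^(rt): e^(r·12.8) = 10900/1150 = 9.4783.
r·12.8 = ln(9.4783) = 2.249, so r = 2.249/12.8 = 0.1757.

0.176 per year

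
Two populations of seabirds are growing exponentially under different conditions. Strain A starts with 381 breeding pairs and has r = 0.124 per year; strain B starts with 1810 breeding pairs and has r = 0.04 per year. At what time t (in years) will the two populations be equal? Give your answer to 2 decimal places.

Set 381·e^(0.124t) = 1810·e^(0.04t).
e^((0.124 − 0.04)t) = 1810/381 → e^(0.084·t) = 4.7507.
0.084·t = ln(4.7507) = 1.5583, so t = 1.5583/0.084 = 18.551.

18.55 years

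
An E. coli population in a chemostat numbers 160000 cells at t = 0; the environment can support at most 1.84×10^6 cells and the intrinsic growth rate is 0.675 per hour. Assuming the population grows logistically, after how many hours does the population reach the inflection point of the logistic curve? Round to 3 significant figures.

Logistic growth is fastest at N = K/2 = 920000.
A = (K − N₀)/N₀ = 10.5. Set K/(1 + A·e^(−rt)) = K/2 → A·e^(−rt) = 1.
e^(−0.675t) = 1/10.5 = 0.0952381, so t = ln(10.5)/0.675 = 2.3514/0.675 = 3.4835.

3.48 hours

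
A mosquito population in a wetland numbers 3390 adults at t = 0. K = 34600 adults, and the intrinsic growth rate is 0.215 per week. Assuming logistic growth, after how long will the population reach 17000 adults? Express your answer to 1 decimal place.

A = (K − N₀)/N₀ = (34600 − 3390)/3390 = 9.2065.
Solve 34600/(1 + 9.2065·e^(−0.215t)) = 17000: 1 + 9.2065·e^(−0.215t) = 2.0353, so e^(−0.215t) = 0.112453.
−0.215·t = ln(0.112453) = -2.1852, so t = 2.1852/0.215 = 10.164.

10.2 weeks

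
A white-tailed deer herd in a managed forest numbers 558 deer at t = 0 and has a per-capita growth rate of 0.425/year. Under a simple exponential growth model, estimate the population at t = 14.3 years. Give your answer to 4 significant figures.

N(t) = N₀·e^(rt) = 558 × e^(0.425×14.3) = 558 × e^6.078.
e^6.078 ≈ 435.94, so N ≈ 558 × 435.94 = 243253.

243300 deer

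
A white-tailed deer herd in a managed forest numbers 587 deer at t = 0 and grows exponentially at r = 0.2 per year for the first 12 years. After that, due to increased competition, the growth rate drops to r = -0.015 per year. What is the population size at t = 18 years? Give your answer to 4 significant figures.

5914 deer

Phase 1: N(12) = 587·e^(0.2×12) = 587·e^2.4 = 6470.6.
Phase 2 runs for 18 − 12 = 6 years at r = -0.015.
N(18) = 6470.6·e^(-0.015×6) = 6470.6·e^-0.09 = 5913.69.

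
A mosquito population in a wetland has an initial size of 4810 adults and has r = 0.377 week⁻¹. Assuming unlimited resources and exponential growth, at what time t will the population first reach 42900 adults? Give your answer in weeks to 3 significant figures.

Set N₀·e^(rt) = 42900: e^(0.377·t) = 42900/4810 = 8.9189.
0.377·t = ln(8.9189) = 2.1882, so t = 2.1882/0.377 = 5.8042.

5.80 weeks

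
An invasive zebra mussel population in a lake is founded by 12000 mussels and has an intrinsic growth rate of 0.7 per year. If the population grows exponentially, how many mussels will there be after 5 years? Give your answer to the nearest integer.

397385 mussels

N(t) = N₀·e^(rt) = 12000 × e^(0.7×5) = 12000 × e^3.5.
e^3.5 ≈ 33.115, so N ≈ 12000 × 33.115 = 397385.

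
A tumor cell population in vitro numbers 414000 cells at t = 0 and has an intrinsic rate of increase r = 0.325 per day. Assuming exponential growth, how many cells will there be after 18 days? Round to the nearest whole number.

N(t) = N₀·e^(rt) = 414000 × e^(0.325×18) = 414000 × e^5.85.
e^5.85 ≈ 347.23, so N ≈ 414000 × 347.23 = 1.43755×10^8.

143755034 cells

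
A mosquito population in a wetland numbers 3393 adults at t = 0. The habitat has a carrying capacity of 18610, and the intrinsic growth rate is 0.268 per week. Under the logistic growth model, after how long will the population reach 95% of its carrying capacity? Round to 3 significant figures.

A = (K − N₀)/N₀ = (18610 − 3393)/3393 = 4.4848.
Solve 18610/(1 + 4.4848·e^(−0.268t)) = 17679.5: 1 + 4.4848·e^(−0.268t) = 1.0526, so e^(−0.268t) = 0.0117355.
−0.268·t = ln(0.0117355) = -4.4451, so t = 4.4451/0.268 = 16.586.

16.6 weeks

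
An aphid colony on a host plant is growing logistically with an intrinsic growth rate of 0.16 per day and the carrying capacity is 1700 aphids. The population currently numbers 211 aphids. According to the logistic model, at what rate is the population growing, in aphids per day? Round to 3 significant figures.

29.6 aphids per day

dN/dt = rN(1 − N/K) = 0.16 × 211 × (1 − 211/1700).
1 − 211/1700 = 0.87588; dN/dt = 0.16 × 211 × 0.87588 = 29.57.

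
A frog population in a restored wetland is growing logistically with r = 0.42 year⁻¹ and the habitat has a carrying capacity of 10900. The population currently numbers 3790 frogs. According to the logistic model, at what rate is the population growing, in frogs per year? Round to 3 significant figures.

dN/dt = rN(1 − N/K) = 0.42 × 3790 × (1 − 3790/10900).
1 − 3790/10900 = 0.65229; dN/dt = 0.42 × 3790 × 0.65229 = 1038.3.

1040 frogs per year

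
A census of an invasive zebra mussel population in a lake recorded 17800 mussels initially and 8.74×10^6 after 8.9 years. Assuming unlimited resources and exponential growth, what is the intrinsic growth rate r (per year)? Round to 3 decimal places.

From N(t) = N₀·e^(rt): e^(r·8.9) = 8.74×10^6/17800 = 491.01.
r·8.9 = ln(491.01) = 6.1965, so r = 6.1965/8.9 = 0.69623.

0.696 per year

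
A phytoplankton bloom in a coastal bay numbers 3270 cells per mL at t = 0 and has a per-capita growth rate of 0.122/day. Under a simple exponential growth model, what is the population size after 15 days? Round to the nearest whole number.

N(t) = N₀·e^(rt) = 3270 × e^(0.122×15) = 3270 × e^1.83.
e^1.83 ≈ 6.2339, so N ≈ 3270 × 6.2339 = 20384.8.

20385 cells per mL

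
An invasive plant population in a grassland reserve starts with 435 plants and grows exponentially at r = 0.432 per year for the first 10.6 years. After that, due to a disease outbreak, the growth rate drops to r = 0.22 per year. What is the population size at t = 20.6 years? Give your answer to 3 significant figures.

383000 plants

Phase 1: N(10.6) = 435·e^(0.432×10.6) = 435·e^4.579 = 42384.8.
Phase 2 runs for 20.6 − 10.6 = 10 years at r = 0.22.
N(20.6) = 42384.8·e^(0.22×10) = 42384.8·e^2.2 = 382524.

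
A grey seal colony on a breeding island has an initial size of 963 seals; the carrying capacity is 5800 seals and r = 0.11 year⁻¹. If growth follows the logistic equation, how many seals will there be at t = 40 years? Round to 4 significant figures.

5463 seals

A = (K − N₀)/N₀ = (5800 − 963)/963 = 5.0228.
N(t) = K/(1 + A·e^(−rt)) = 5800/(1 + 5.0228×e^(−0.11×40)).
e^(−4.4) = 0.012277; denominator = 1 + 5.0228×0.012277 = 1.0617.
N = 5800/1.0617 = 5463.11.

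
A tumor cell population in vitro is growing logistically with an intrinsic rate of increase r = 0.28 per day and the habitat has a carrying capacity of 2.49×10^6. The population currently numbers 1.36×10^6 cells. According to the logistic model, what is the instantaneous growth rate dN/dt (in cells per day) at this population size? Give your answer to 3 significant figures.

dN/dt = rN(1 − N/K) = 0.28 × 1.36×10^6 × (1 − 1.36×10^6/2.49×10^6).
1 − 1.36×10^6/2.49×10^6 = 0.45382; dN/dt = 0.28 × 1.36×10^6 × 0.45382 = 1.72813×10^5.

173000 cells per day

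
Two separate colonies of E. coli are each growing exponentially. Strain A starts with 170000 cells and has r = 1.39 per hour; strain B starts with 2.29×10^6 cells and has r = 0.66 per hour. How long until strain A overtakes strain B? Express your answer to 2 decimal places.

3.56 hours

Set 170000·e^(1.39t) = 2.29×10^6·e^(0.66t).
e^((1.39 − 0.66)t) = 2.29×10^6/170000 → e^(0.73·t) = 13.471.
0.73·t = ln(13.471) = 2.6005, so t = 2.6005/0.73 = 3.5623.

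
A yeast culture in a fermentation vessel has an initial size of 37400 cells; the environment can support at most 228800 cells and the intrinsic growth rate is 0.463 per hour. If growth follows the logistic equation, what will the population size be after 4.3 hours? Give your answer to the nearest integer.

A = (K − N₀)/N₀ = (228800 − 37400)/37400 = 5.1176.
N(t) = K/(1 + A·e^(−rt)) = 228800/(1 + 5.1176×e^(−0.463×4.3)).
e^(−1.991) = 0.13657; denominator = 1 + 5.1176×0.13657 = 1.6989.
N = 228800/1.6989 = 134673.

134673 cells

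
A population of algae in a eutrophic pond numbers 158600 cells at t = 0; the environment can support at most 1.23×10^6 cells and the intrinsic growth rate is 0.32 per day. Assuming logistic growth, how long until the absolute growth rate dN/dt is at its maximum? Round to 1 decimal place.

6.0 days

Logistic growth is fastest at N = K/2 = 615000.
A = (K − N₀)/N₀ = 6.7554. Set K/(1 + A·e^(−rt)) = K/2 → A·e^(−rt) = 1.
e^(−0.32t) = 1/6.7554 = 0.148031, so t = ln(6.7554)/0.32 = 1.9103/0.32 = 5.9698.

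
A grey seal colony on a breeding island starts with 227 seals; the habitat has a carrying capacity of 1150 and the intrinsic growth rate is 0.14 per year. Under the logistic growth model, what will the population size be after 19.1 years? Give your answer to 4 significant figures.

898.1 seals

A = (K − N₀)/N₀ = (1150 − 227)/227 = 4.0661.
N(t) = K/(1 + A·e^(−rt)) = 1150/(1 + 4.0661×e^(−0.14×19.1)).
e^(−2.674) = 0.068976; denominator = 1 + 4.0661×0.068976 = 1.2805.
N = 1150/1.2805 = 898.114.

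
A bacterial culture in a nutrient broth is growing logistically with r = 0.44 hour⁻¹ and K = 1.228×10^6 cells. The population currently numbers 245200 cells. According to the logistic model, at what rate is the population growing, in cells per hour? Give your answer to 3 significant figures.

dN/dt = rN(1 − N/K) = 0.44 × 245200 × (1 − 245200/1.228×10^6).
1 − 245200/1.228×10^6 = 0.80033; dN/dt = 0.44 × 245200 × 0.80033 = 86346.

86300 cells per hour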